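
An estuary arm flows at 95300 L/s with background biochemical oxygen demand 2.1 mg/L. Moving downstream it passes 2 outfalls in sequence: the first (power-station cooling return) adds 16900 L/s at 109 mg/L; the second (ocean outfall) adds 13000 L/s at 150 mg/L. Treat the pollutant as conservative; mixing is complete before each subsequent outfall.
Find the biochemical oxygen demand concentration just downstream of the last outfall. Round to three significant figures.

Below outfall 1: Q → 112200 L/s, C = (95300·2.100 + 16900·109.0)/112200 = 18.20 mg/L.
Below outfall 2: Q → 125200 L/s, C = (112200·18.20 + 13000·150.0)/125200 = 31.89 mg/L.

31.9 mg/L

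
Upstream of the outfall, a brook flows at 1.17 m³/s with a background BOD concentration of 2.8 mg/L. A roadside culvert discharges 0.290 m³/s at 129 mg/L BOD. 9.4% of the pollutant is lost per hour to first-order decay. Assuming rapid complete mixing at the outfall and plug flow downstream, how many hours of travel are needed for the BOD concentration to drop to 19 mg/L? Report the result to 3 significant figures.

Conservation of mass: C = (1.170·2.800 + 0.2900·129.0) / 1.460 = 40.69/1.460 = 27.87 mg/L.
9.4%/h lost → k = −ln(1 − 0.094) = 0.09872 h⁻¹.
27.87·exp(−k·t) = 19 → t = ln(27.87/19)/k = 13970 s = 3.880 h.

3.88 h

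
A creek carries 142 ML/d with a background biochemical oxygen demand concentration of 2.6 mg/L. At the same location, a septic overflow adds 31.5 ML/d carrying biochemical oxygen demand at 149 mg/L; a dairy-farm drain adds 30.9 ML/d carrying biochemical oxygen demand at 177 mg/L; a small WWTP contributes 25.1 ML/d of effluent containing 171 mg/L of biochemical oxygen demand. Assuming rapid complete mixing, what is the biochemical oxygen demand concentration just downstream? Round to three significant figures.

Conservation of mass: C = (142.0·2.600 + 31.50·149.0 + 30.90·177.0 + 25.10·171.0) / 229.5 = 14820/229.5 = 64.59 mg/L.

64.6 mg/L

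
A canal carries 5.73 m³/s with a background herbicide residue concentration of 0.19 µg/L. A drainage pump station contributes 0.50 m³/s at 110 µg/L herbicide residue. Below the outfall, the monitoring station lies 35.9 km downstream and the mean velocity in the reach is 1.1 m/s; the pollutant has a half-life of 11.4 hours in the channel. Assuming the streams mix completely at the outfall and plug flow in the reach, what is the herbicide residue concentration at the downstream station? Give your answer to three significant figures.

Mixed concentration C = ΣQC/ΣQ = (5.730·0.1900 + 0.5000·110.0) / 6.230 = 56.09/6.230 = 9.003 µg/L.
Travel time t = 35.9·1000 / 1.1 = 32640 s = 9.066 h.
Half-life 11.4 h → k = ln 2 / 11.4 = 0.06080 h⁻¹ = 1.459 d⁻¹.
Applying C = C₀e^(−kt): 9.003 × 0.5763 = 5.188 µg/L.

5.19 µg/L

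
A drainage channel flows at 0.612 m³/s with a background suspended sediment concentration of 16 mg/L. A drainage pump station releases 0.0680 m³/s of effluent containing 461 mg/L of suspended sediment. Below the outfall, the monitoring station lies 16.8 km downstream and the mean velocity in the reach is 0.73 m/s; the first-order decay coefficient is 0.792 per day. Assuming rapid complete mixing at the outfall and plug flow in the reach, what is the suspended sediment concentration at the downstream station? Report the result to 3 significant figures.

49.0 mg/L

Conservation of mass: C = (0.6120·16.00 + 0.06800·461.0) / 0.6800 = 41.14/0.6800 = 60.50 mg/L.
Travel time t = 16.8·1000 / 0.73 = 23010 s = 6.393 h.
Decay over the reach: 60.50·exp(−kt) = 60.50·0.8098 = 48.99 mg/L.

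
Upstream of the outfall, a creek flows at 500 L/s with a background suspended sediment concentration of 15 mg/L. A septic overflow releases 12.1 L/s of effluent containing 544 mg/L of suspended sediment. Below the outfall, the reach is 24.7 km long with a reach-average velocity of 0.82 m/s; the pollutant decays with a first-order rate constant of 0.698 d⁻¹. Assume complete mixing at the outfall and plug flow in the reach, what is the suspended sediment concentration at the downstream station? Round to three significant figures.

21.6 mg/L

Conservation of mass: C = (500.0·15.00 + 12.10·544.0) / 512.1 = 14080/512.1 = 27.50 mg/L.
Travel time t = 24.7·1000 / 0.82 = 30120 s = 8.367 h.
Applying C = C₀e^(−kt): 27.50 × 0.7840 = 21.56 mg/L.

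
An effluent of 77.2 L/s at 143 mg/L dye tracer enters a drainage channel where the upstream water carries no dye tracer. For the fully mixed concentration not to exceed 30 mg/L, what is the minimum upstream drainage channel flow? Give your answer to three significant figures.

291 L/s

Set C_mix = 30: (Q·0 + 77.20·143.0) / (Q + 77.20) = 30
→ Q = 77.20·(143.0 − 30)/(30 − 0) = 290.8 L/s.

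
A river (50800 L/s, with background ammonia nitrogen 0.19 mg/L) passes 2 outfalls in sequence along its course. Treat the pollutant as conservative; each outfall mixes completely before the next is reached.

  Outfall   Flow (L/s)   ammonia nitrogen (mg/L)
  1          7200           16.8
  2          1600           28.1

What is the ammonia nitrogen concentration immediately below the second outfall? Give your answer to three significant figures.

2.95 mg/L

Below outfall 1: Q → 58000 L/s, C = (50800·0.1900 + 7200·16.80)/58000 = 2.252 mg/L.
Below outfall 2: Q → 59600 L/s, C = (58000·2.252 + 1600·28.10)/59600 = 2.946 mg/L.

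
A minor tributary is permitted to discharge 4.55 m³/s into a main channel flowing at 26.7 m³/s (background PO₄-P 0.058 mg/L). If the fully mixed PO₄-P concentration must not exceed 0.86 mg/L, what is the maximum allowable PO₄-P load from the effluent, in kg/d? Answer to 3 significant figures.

2190 kg/d

Mass balance at the limit: 26.70·0.05800 + 4.550·Cₑ = 31.25·0.86 → Cₑ = 5.566 mg/L.
Load = 4.550 m³/s × 5.566 g/m³ × 86 400 s/d = 2188 kg/d.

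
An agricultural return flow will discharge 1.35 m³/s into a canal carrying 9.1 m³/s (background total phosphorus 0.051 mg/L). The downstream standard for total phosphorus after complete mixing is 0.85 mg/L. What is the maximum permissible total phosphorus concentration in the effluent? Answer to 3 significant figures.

6.24 mg/L

At the limit, (Qr·Cr + Qe·Cₑ)/(Qr + Qe) = 0.85:
Cₑ = (10.45·0.85 − 9.100·0.05100) / 1.350 = 6.236 mg/L.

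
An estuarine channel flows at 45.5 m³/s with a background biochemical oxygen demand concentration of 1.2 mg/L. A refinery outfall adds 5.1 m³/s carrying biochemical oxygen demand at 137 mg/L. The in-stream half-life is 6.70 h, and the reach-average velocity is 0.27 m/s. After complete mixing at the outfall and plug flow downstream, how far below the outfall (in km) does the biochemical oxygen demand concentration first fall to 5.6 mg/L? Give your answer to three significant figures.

Mass balance: C = (45.50·1.200 + 5.100·137.0) / 50.60 = 753.3/50.60 = 14.89 mg/L.
Half-life 6.70 h → k = ln 2 / 6.70 = 0.1035 h⁻¹ = 2.483 d⁻¹.
Set 14.89·exp(−k·t) = 5.6 → t = ln(14.89/5.6)/k = 34020 s = 9.451 h.
Distance = v·t = 0.27·34020 = 9186 m = 9.186 km.

9.19 km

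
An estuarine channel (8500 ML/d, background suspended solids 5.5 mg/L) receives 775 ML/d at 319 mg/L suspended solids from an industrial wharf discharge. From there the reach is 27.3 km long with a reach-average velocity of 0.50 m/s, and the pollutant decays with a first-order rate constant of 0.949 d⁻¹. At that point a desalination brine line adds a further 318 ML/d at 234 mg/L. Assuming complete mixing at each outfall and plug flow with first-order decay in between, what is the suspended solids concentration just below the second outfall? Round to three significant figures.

24.6 mg/L

Mixed concentration C = ΣQC/ΣQ = (8500·5.500 + 775.0·319.0) / 9275 = 294000/9275 = 31.70 mg/L; combined flow 9275 ML/d.
Travel time t = 27.3·1000 / 0.50 = 54600 s = 15.17 h.
First-order decay: C = 31.70·exp(−k·t) = 31.70·0.5490 = 17.40 mg/L.
Second outfall: C = (9275·17.40 + 318.0·234.0)/9593 = 24.58 mg/L.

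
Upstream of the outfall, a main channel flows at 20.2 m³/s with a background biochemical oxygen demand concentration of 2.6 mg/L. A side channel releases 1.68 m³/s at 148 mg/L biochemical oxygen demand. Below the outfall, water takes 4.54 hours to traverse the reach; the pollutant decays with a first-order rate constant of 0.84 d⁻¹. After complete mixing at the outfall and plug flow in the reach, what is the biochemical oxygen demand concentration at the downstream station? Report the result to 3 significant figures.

After mixing, C = (20.20·2.600 + 1.680·148.0) / 21.88 = 301.2/21.88 = 13.76 mg/L.
Decay over the reach: 13.76·exp(−kt) = 13.76·0.8531 = 11.74 mg/L.

11.7 mg/L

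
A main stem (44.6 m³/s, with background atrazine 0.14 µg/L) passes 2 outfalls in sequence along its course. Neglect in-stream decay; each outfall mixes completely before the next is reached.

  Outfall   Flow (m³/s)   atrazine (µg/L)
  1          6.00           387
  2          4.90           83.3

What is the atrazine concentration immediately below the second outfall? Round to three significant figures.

49.3 µg/L

Outfall 1: combined Q = 50.60 m³/s; C = (44.60·0.1400 + 6.000·387.0)/50.60 = 46.01 µg/L.
Outfall 2: combined Q = 55.50 m³/s; C = (50.60·46.01 + 4.900·83.30)/55.50 = 49.30 µg/L.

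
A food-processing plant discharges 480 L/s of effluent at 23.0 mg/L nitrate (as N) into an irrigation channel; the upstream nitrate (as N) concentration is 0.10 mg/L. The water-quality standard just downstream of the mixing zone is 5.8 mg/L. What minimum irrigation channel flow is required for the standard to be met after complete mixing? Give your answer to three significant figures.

1450 L/s

Set C_mix = 5.8: (Q·0.1000 + 480.0·23.00) / (Q + 480.0) = 5.8
→ Q = 480.0·(23.00 − 5.8)/(5.8 − 0.1000) = 1448 L/s.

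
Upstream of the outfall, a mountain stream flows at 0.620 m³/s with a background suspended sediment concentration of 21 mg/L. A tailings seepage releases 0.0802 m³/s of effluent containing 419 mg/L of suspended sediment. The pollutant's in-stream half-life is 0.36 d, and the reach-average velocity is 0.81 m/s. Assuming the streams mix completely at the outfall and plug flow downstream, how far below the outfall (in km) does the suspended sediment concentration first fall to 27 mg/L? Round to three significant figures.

32.8 km

After mixing, C = (0.6200·21.00 + 0.08020·419.0) / 0.7002 = 46.62/0.7002 = 66.59 mg/L.
Half-life 0.36 d → k = ln 2 / 0.36 = 1.925 d⁻¹.
Set 66.59·exp(−k·t) = 27 → t = ln(66.59/27)/k = 40510 s = 11.25 h.
Distance = v·t = 0.81·40510 = 32810 m = 32.81 km.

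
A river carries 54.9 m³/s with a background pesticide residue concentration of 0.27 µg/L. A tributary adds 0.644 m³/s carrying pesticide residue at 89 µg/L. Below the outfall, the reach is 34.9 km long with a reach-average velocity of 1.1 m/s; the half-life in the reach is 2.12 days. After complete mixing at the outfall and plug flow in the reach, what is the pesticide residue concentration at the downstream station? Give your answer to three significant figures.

1.15 µg/L

Flow-weighted average: C = (54.90·0.2700 + 0.6440·89.00) / 55.54 = 72.14/55.54 = 1.299 µg/L.
Travel time t = 34.9·1000 / 1.1 = 31730 s = 8.813 h.
Half-life 2.12 d → k = ln 2 / 2.12 = 0.3270 d⁻¹.
First-order decay: C = 1.299·exp(−k·t) = 1.299·0.8869 = 1.152 µg/L.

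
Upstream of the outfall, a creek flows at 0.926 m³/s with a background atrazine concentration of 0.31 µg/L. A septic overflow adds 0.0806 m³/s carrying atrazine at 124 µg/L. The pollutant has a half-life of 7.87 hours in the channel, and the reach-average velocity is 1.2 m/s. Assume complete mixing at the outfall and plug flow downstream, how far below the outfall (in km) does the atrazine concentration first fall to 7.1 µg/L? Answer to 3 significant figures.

17.8 km

Flow-weighted average: C = (0.9260·0.3100 + 0.08060·124.0) / 1.007 = 10.28/1.007 = 10.21 µg/L.
Half-life 7.87 h → k = ln 2 / 7.87 = 0.08807 h⁻¹ = 2.114 d⁻¹.
Set 10.21·exp(−k·t) = 7.1 → t = ln(10.21/7.1)/k = 14860 s = 4.129 h.
Distance = v·t = 1.2·14860 = 17840 m = 17.84 km.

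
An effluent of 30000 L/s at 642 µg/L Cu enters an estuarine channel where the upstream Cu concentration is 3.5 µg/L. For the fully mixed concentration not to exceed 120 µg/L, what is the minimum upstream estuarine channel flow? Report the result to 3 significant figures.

Set C_mix = 120: (Q·3.500 + 30000·642.0) / (Q + 30000) = 120
→ Q = 30000·(642.0 − 120)/(120 − 3.500) = 134400 L/s.

134000 L/s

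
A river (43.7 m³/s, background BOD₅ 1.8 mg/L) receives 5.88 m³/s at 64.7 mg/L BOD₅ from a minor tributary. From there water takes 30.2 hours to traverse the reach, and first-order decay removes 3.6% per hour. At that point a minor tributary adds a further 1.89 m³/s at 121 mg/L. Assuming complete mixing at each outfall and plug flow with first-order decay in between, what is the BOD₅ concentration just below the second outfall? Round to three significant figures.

7.39 mg/L

Mixed concentration C = ΣQC/ΣQ = (43.70·1.800 + 5.880·64.70) / 49.58 = 459.1/49.58 = 9.260 mg/L; combined flow 49.58 m³/s.
3.6%/h lost → k = −ln(1 − 0.036) = 0.03666 h⁻¹.
First-order decay: C = 9.260·exp(−k·t) = 9.260·0.3305 = 3.060 mg/L.
At the second outfall, C = (49.58·3.060 + 1.890·121.0) / (49.58 + 1.890) = 7.391 mg/L.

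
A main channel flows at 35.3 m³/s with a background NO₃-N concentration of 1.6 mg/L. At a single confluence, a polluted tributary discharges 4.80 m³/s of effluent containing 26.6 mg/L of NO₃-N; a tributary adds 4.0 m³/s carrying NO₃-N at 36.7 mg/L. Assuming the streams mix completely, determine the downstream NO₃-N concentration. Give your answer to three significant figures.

Flow-weighted average: C = (35.30·1.600 + 4.800·26.60 + 4.000·36.70) / 44.10 = 331.0/44.10 = 7.505 mg/L.

7.50 mg/L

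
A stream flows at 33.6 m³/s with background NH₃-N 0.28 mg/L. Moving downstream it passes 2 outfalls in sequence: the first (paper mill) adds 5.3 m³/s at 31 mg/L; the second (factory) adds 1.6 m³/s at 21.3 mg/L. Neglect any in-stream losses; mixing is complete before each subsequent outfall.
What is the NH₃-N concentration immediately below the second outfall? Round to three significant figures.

5.13 mg/L

Below outfall 1: Q → 38.90 m³/s, C = (33.60·0.2800 + 5.300·31.00)/38.90 = 4.466 mg/L.
Below outfall 2: Q → 40.50 m³/s, C = (38.90·4.466 + 1.600·21.30)/40.50 = 5.131 mg/L.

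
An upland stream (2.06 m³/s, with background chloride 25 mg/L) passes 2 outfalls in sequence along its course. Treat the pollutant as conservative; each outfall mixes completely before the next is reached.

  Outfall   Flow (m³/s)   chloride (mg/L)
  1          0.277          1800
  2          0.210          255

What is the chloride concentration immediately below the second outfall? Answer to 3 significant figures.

Below outfall 1: Q → 2.337 m³/s, C = (2.060·25.00 + 0.2770·1800)/2.337 = 235.4 mg/L.
Below outfall 2: Q → 2.547 m³/s, C = (2.337·235.4 + 0.2100·255.0)/2.547 = 237.0 mg/L.

237 mg/L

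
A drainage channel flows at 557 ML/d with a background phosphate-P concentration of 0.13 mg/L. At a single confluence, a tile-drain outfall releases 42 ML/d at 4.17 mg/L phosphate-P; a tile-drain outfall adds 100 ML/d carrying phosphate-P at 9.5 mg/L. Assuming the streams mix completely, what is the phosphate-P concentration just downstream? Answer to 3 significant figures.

1.71 mg/L

Mass balance: C = (557.0·0.1300 + 42.00·4.170 + 100.0·9.500) / 699.0 = 1198/699.0 = 1.713 mg/L.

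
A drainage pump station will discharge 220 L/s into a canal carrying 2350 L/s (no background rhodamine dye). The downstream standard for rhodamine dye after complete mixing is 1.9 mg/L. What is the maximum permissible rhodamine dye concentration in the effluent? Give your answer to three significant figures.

At the limit, (Qr·Cr + Qe·Cₑ)/(Qr + Qe) = 1.9:
Cₑ = (2570·1.9 − 2350·0) / 220.0 = 22.20 mg/L.

22.2 mg/L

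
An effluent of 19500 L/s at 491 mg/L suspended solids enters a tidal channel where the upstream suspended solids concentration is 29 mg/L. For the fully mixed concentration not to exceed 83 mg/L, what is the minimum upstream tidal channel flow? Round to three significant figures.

Set C_mix = 83: (Q·29.00 + 19500·491.0) / (Q + 19500) = 83
→ Q = 19500·(491.0 − 83)/(83 − 29.00) = 147300 L/s.

147000 L/s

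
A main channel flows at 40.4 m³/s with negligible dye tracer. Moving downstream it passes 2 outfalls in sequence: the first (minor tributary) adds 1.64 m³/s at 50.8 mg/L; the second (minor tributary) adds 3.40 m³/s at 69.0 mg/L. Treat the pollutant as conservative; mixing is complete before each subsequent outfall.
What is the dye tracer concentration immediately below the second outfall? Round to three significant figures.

7.00 mg/L

After outfall 1: Q = 40.40 + 1.640 = 42.04 m³/s; C = (40.40·0 + 1.640·50.80)/42.04 = 1.982 mg/L.
After outfall 2: Q = 42.04 + 3.400 = 45.44 m³/s; C = (42.04·1.982 + 3.400·69.00)/45.44 = 6.996 mg/L.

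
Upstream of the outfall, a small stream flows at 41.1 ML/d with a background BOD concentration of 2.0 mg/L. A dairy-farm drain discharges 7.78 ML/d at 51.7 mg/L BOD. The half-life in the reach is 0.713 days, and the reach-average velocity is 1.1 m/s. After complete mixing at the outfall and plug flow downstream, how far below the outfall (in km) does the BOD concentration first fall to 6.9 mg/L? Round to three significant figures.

35.4 km

Flow-weighted average: C = (41.10·2.000 + 7.780·51.70) / 48.88 = 484.4/48.88 = 9.911 mg/L.
Half-life 0.713 d → k = ln 2 / 0.713 = 0.9722 d⁻¹.
Set 9.911·exp(−k·t) = 6.9 → t = ln(9.911/6.9)/k = 32180 s = 8.939 h.
Distance = v·t = 1.1·32180 = 35400 m = 35.40 km.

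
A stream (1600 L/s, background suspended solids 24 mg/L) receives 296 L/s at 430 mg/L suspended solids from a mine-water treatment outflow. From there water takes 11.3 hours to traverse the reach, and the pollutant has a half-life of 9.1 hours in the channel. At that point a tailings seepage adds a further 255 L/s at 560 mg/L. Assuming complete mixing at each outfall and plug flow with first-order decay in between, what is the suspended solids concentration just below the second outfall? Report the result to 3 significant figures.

99.0 mg/L

Mass balance: C = (1600·24.00 + 296.0·430.0) / 1896 = 165700/1896 = 87.38 mg/L; combined flow 1896 L/s.
Half-life 9.1 h → k = ln 2 / 9.1 = 0.07617 h⁻¹ = 1.828 d⁻¹.
Decay over the reach: 87.38·exp(−kt) = 87.38·0.4229 = 36.95 mg/L.
At the second outfall, C = (1896·36.95 + 255.0·560.0) / (1896 + 255.0) = 98.96 mg/L.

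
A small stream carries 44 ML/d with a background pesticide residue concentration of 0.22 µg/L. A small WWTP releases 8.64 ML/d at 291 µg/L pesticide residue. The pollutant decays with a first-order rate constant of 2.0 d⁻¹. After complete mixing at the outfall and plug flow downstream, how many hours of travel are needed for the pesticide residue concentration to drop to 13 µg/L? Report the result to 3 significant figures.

15.7 h

Mixed concentration C = ΣQC/ΣQ = (44.00·0.2200 + 8.640·291.0) / 52.64 = 2524/52.64 = 47.95 µg/L.
47.95·exp(−k·t) = 13 → t = ln(47.95/13)/k = 56380 s = 15.66 h.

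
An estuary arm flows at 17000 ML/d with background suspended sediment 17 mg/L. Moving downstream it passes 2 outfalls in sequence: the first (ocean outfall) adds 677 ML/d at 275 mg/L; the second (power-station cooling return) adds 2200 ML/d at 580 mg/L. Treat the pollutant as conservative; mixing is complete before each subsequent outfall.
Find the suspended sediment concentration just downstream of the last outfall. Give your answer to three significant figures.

Outfall 1: combined Q = 17680 ML/d; C = (17000·17.00 + 677.0·275.0)/17680 = 26.88 mg/L.
Outfall 2: combined Q = 19880 ML/d; C = (17680·26.88 + 2200·580.0)/19880 = 88.10 mg/L.

88.1 mg/L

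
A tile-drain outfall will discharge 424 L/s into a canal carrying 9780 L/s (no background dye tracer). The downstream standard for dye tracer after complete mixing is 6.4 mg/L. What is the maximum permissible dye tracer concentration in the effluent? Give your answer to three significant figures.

At the limit, (Qr·Cr + Qe·Cₑ)/(Qr + Qe) = 6.4:
Cₑ = (10200·6.4 − 9780·0) / 424.0 = 154.0 mg/L.

154 mg/L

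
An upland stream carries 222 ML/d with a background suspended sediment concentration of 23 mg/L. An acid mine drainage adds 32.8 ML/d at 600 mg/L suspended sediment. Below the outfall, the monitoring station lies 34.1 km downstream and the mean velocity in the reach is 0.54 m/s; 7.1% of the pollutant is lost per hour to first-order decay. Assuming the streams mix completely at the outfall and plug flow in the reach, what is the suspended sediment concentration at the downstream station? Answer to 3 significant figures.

Mass balance: C = (222.0·23.00 + 32.80·600.0) / 254.8 = 24790/254.8 = 97.28 mg/L.
Travel time t = 34.1·1000 / 0.54 = 63150 s = 17.54 h.
7.1%/h lost → k = −ln(1 − 0.071) = 0.07365 h⁻¹.
First-order decay: C = 97.28·exp(−k·t) = 97.28·0.2748 = 26.73 mg/L.

26.7 mg/L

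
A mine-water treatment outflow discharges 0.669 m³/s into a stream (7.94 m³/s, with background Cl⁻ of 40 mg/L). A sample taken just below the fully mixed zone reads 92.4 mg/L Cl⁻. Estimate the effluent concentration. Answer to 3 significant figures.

714 mg/L

Mass balance: 7.940·40.00 + 0.6690·Cₑ = 8.609·92.40
→ Cₑ = (8.609·92.40 − 7.940·40.00) / 0.6690 = 714.3 mg/L.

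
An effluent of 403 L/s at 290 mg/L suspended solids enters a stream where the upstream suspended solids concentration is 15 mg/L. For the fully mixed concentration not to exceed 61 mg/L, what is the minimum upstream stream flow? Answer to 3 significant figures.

2010 L/s

Set C_mix = 61: (Q·15.00 + 403.0·290.0) / (Q + 403.0) = 61
→ Q = 403.0·(290.0 − 61)/(61 − 15.00) = 2006 L/s.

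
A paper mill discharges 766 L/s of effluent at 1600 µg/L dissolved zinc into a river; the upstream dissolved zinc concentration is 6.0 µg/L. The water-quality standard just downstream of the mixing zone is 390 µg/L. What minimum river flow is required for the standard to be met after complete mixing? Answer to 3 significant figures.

2410 L/s

Set C_mix = 390: (Q·6.000 + 766.0·1600) / (Q + 766.0) = 390
→ Q = 766.0·(1600 − 390)/(390 − 6.000) = 2414 L/s.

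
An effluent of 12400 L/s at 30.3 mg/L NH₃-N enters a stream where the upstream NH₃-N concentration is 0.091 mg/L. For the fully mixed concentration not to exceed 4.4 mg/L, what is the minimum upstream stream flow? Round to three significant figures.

Set C_mix = 4.4: (Q·0.09100 + 12400·30.30) / (Q + 12400) = 4.4
→ Q = 12400·(30.30 − 4.4)/(4.4 − 0.09100) = 74530 L/s.

74500 L/s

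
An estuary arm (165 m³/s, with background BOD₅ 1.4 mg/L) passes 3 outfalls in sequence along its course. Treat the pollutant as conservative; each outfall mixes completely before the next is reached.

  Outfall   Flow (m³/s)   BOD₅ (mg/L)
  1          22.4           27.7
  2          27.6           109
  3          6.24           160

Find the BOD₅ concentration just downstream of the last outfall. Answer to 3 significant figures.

After outfall 1: Q = 165.0 + 22.40 = 187.4 m³/s; C = (165.0·1.400 + 22.40·27.70)/187.4 = 4.544 mg/L.
After outfall 2: Q = 187.4 + 27.60 = 215.0 m³/s; C = (187.4·4.544 + 27.60·109.0)/215.0 = 17.95 mg/L.
After outfall 3: Q = 215.0 + 6.240 = 221.2 m³/s; C = (215.0·17.95 + 6.240·160.0)/221.2 = 21.96 mg/L.

22.0 mg/L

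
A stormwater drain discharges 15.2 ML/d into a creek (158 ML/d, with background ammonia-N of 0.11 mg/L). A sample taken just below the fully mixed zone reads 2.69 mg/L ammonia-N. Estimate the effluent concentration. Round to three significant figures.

29.5 mg/L

Mass balance: 158.0·0.1100 + 15.20·Cₑ = 173.2·2.690
→ Cₑ = (173.2·2.690 − 158.0·0.1100) / 15.20 = 29.51 mg/L.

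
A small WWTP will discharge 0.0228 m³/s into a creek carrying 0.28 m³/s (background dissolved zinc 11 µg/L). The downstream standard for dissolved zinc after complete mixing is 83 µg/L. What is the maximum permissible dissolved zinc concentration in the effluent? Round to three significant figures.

At the limit, (Qr·Cr + Qe·Cₑ)/(Qr + Qe) = 83:
Cₑ = (0.3028·83 − 0.2800·11.00) / 0.02280 = 967.2 µg/L.

967 µg/L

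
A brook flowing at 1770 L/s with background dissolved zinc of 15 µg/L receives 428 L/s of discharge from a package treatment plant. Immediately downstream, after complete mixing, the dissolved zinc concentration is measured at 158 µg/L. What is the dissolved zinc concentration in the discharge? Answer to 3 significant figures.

Mass balance: 1770·15.00 + 428.0·Cₑ = 2198·158.0
→ Cₑ = (2198·158.0 − 1770·15.00) / 428.0 = 749.4 µg/L.

749 µg/L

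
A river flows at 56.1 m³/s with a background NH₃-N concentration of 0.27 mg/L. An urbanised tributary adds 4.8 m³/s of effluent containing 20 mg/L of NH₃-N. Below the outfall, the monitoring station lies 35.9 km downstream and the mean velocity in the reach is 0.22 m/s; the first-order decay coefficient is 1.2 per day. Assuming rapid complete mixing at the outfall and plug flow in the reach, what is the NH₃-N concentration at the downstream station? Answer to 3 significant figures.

0.189 mg/L

Mixed concentration C = ΣQC/ΣQ = (56.10·0.2700 + 4.800·20.00) / 60.90 = 111.1/60.90 = 1.825 mg/L.
Travel time t = 35.9·1000 / 0.22 = 163200 s = 45.33 h.
First-order decay: C = 1.825·exp(−k·t) = 1.825·0.1037 = 0.1892 mg/L.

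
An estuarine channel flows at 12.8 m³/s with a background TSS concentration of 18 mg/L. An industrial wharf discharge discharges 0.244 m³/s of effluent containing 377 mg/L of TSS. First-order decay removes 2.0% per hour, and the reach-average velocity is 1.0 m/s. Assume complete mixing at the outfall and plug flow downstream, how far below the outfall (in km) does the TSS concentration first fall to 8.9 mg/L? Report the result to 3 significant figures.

Mixed concentration C = ΣQC/ΣQ = (12.80·18.00 + 0.2440·377.0) / 13.04 = 322.4/13.04 = 24.72 mg/L.
2.0%/h lost → k = −ln(1 − 0.02) = 0.02020 h⁻¹.
Set 24.72·exp(−k·t) = 8.9 → t = ln(24.72/8.9)/k = 182000 s = 50.56 h.
Distance = v·t = 1.0·182000 = 182000 m = 182.0 km.

182 km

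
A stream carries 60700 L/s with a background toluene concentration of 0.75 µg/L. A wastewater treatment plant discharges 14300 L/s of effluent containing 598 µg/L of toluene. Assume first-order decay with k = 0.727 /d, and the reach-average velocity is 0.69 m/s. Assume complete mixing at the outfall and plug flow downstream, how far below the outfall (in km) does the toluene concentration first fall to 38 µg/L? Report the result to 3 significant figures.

Mass balance: C = (60700·0.7500 + 14300·598.0) / 75000 = 8597000/75000 = 114.6 µg/L.
Set 114.6·exp(−k·t) = 38 → t = ln(114.6/38)/k = 131200 s = 36.45 h.
Distance = v·t = 0.69·131200 = 90540 m = 90.54 km.

90.5 km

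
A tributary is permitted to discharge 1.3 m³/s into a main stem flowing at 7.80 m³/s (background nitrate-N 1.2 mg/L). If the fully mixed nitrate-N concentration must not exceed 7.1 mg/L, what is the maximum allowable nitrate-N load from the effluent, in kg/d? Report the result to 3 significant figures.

Mass balance at the limit: 7.800·1.200 + 1.300·Cₑ = 9.100·7.1 → Cₑ = 42.50 mg/L.
Load = 1.300 m³/s × 42.50 g/m³ × 86 400 s/d = 4774 kg/d.

4770 kg/d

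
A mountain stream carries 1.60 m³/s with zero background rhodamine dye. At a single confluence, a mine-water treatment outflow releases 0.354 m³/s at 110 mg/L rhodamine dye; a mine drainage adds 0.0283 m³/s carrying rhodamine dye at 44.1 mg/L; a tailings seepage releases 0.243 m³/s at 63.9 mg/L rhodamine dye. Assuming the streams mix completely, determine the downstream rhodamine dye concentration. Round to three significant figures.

Conservation of mass: C = (1.600·0 + 0.3540·110.0 + 0.02830·44.10 + 0.2430·63.90) / 2.225 = 55.72/2.225 = 25.04 mg/L.

25.0 mg/L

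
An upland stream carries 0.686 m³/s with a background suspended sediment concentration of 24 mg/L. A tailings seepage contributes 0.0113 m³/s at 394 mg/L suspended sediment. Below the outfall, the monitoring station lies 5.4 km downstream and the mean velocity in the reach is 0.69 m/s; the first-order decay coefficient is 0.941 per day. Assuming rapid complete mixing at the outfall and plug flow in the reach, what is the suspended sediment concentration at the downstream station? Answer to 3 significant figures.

After mixing, C = (0.6860·24.00 + 0.01130·394.0) / 0.6973 = 20.92/0.6973 = 30.00 mg/L.
Travel time t = 5.4·1000 / 0.69 = 7826 s = 2.174 h.
Applying C = C₀e^(−kt): 30.00 × 0.9183 = 27.55 mg/L.

27.5 mg/L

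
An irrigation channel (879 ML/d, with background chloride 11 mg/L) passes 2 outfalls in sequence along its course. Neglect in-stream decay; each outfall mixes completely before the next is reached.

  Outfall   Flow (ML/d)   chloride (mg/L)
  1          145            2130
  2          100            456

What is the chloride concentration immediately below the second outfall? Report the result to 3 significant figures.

Below outfall 1: Q → 1024 ML/d, C = (879.0·11.00 + 145.0·2130)/1024 = 311.1 mg/L.
Below outfall 2: Q → 1124 ML/d, C = (1024·311.1 + 100.0·456.0)/1124 = 323.9 mg/L.

324 mg/L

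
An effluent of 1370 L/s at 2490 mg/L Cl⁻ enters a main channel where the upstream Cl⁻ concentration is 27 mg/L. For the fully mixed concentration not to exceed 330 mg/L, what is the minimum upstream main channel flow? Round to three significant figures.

9770 L/s

Set C_mix = 330: (Q·27.00 + 1370·2490) / (Q + 1370) = 330
→ Q = 1370·(2490 − 330)/(330 − 27.00) = 9766 L/s.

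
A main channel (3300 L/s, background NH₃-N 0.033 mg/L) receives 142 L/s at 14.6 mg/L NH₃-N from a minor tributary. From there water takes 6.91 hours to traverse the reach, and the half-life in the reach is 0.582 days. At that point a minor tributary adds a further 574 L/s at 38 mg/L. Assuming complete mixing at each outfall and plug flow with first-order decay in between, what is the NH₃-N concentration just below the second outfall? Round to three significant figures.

After mixing, C = (3300·0.03300 + 142.0·14.60) / 3442 = 2182/3442 = 0.6340 mg/L; combined flow 3442 L/s.
Half-life 0.582 d → k = ln 2 / 0.582 = 1.191 d⁻¹.
After decay, C = 0.6340 × e^(−kt) = 0.6340 × 0.7097 = 0.4499 mg/L.
At the second outfall, C = (3442·0.4499 + 574.0·38.00) / (3442 + 574.0) = 5.817 mg/L.

5.82 mg/L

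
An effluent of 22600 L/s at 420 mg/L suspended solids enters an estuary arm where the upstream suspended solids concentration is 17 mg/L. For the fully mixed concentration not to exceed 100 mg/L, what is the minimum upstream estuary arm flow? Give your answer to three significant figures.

Set C_mix = 100: (Q·17.00 + 22600·420.0) / (Q + 22600) = 100
→ Q = 22600·(420.0 − 100)/(100 − 17.00) = 87130 L/s.

87100 L/s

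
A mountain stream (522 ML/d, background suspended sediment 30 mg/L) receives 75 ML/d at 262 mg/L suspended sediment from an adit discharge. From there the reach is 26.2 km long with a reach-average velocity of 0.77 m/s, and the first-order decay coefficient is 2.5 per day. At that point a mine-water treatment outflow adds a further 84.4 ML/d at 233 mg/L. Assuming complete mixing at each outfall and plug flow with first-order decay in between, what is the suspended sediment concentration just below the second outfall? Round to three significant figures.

Conservation of mass: C = (522.0·30.00 + 75.00·262.0) / 597.0 = 35310/597.0 = 59.15 mg/L; combined flow 597.0 ML/d.
Travel time t = 26.2·1000 / 0.77 = 34030 s = 9.452 h.
After decay, C = 59.15 × e^(−kt) = 59.15 × 0.3736 = 22.10 mg/L.
Second outfall: C = (597.0·22.10 + 84.40·233.0)/681.4 = 48.22 mg/L.

48.2 mg/L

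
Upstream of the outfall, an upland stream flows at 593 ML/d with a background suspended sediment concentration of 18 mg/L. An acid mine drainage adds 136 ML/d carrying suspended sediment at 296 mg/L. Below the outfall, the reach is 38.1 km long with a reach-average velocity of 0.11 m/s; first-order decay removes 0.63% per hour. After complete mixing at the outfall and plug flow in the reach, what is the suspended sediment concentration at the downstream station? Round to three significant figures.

38.0 mg/L

After mixing, C = (593.0·18.00 + 136.0·296.0) / 729.0 = 50930/729.0 = 69.86 mg/L.
Travel time t = 38.1·1000 / 0.11 = 346400 s = 96.21 h.
0.63%/h lost → k = −ln(1 − 0.0063) = 0.006320 h⁻¹.
Applying C = C₀e^(−kt): 69.86 × 0.5444 = 38.03 mg/L.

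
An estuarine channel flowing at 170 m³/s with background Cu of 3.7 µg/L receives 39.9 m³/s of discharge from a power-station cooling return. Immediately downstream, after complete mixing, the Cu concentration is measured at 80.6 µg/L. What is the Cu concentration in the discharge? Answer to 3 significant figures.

Mass balance: 170.0·3.700 + 39.90·Cₑ = 209.9·80.60
→ Cₑ = (209.9·80.60 − 170.0·3.700) / 39.90 = 408.2 µg/L.

408 µg/L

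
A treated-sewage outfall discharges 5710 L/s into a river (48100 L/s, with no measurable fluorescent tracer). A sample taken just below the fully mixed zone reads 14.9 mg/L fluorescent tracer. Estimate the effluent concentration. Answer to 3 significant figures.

Mass balance: 48100·0 + 5710·Cₑ = 53810·14.90
→ Cₑ = (53810·14.90 − 48100·0) / 5710 = 140.4 mg/L.

140 mg/L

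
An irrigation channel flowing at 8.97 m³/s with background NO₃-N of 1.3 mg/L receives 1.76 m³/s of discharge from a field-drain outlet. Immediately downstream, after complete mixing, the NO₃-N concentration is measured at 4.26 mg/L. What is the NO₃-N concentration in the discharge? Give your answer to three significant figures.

Mass balance: 8.970·1.300 + 1.760·Cₑ = 10.73·4.260
→ Cₑ = (10.73·4.260 − 8.970·1.300) / 1.760 = 19.35 mg/L.

19.3 mg/L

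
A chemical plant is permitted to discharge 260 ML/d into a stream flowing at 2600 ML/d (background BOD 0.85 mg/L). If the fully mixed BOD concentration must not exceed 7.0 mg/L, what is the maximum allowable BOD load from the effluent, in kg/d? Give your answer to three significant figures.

17800 kg/d

Mass balance at the limit: 2600·0.8500 + 260.0·Cₑ = 2860·7.0 → Cₑ = 68.50 mg/L.
260.0 ML/d = 3.009 m³/s. Load = 3.009 m³/s × 68.50 g/m³ × 86 400 s/d = 17810 kg/d.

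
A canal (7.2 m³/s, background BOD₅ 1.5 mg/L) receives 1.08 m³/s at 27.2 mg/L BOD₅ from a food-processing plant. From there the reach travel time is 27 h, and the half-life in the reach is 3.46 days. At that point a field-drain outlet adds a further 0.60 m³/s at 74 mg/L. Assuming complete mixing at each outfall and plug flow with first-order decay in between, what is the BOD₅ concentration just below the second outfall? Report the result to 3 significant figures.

8.61 mg/L

After mixing, C = (7.200·1.500 + 1.080·27.20) / 8.280 = 40.18/8.280 = 4.852 mg/L; combined flow 8.280 m³/s.
Half-life 3.46 d → k = ln 2 / 3.46 = 0.2003 d⁻¹.
Decay over the reach: 4.852·exp(−kt) = 4.852·0.7982 = 3.873 mg/L.
At the second outfall, C = (8.280·3.873 + 0.6000·74.00) / (8.280 + 0.6000) = 8.611 mg/L.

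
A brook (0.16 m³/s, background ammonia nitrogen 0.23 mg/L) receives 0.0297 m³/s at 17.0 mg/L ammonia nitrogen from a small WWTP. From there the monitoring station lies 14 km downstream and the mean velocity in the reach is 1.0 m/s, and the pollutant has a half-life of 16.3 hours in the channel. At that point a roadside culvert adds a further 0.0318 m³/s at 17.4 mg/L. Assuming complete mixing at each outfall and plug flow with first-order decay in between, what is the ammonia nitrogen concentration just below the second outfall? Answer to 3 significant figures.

4.57 mg/L

Mass balance: C = (0.1600·0.2300 + 0.02970·17.00) / 0.1897 = 0.5417/0.1897 = 2.856 mg/L; combined flow 0.1897 m³/s.
Travel time t = 14·1000 / 1.0 = 14000 s = 3.889 h.
Half-life 16.3 h → k = ln 2 / 16.3 = 0.04252 h⁻¹ = 1.021 d⁻¹.
Applying C = C₀e^(−kt): 2.856 × 0.8476 = 2.420 mg/L.
At the second outfall, C = (0.1897·2.420 + 0.03180·17.40) / (0.1897 + 0.03180) = 4.571 mg/L.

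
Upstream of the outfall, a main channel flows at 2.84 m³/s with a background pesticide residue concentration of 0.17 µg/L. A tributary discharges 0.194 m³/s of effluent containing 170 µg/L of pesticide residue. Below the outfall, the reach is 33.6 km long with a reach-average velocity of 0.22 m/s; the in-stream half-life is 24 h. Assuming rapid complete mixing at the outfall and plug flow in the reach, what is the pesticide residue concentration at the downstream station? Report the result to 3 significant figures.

Mixed concentration C = ΣQC/ΣQ = (2.840·0.1700 + 0.1940·170.0) / 3.034 = 33.46/3.034 = 11.03 µg/L.
Travel time t = 33.6·1000 / 0.22 = 152700 s = 42.42 h.
Half-life 24 h → k = ln 2 / 24 = 0.02888 h⁻¹ = 0.6931 d⁻¹.
Decay over the reach: 11.03·exp(−kt) = 11.03·0.2937 = 3.239 µg/L.

3.24 µg/L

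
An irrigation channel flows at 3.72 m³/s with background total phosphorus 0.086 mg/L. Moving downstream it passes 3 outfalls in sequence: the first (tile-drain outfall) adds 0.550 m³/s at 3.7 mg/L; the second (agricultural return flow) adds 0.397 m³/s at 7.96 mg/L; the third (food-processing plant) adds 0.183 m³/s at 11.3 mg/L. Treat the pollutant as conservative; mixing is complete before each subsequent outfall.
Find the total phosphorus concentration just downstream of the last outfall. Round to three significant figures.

1.56 mg/L

Below outfall 1: Q → 4.270 m³/s, C = (3.720·0.08600 + 0.5500·3.700)/4.270 = 0.5515 mg/L.
Below outfall 2: Q → 4.667 m³/s, C = (4.270·0.5515 + 0.3970·7.960)/4.667 = 1.182 mg/L.
Below outfall 3: Q → 4.850 m³/s, C = (4.667·1.182 + 0.1830·11.30)/4.850 = 1.563 mg/L.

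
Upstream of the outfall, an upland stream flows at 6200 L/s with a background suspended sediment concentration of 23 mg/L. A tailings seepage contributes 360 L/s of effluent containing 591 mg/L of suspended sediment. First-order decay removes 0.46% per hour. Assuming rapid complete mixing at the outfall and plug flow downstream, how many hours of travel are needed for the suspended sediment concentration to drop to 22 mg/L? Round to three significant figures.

195 h

Mass balance: C = (6200·23.00 + 360.0·591.0) / 6560 = 355400/6560 = 54.17 mg/L.
0.46%/h lost → k = −ln(1 − 0.0046) = 0.004611 h⁻¹.
54.17·exp(−k·t) = 22 → t = ln(54.17/22)/k = 703600 s = 195.4 h.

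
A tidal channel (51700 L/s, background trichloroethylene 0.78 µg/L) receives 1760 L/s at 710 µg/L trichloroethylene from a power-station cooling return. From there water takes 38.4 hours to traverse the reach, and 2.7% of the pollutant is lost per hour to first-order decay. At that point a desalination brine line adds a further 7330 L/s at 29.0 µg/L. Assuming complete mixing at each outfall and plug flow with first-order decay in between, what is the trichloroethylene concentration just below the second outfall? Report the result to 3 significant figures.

Mixed concentration C = ΣQC/ΣQ = (51700·0.7800 + 1760·710.0) / 53460 = 1290000/53460 = 24.13 µg/L; combined flow 53460 L/s.
2.7%/h lost → k = −ln(1 − 0.027) = 0.02737 h⁻¹.
First-order decay: C = 24.13·exp(−k·t) = 24.13·0.3496 = 8.435 µg/L.
Second outfall: C = (53460·8.435 + 7330·29.00)/60790 = 10.91 µg/L.

10.9 µg/L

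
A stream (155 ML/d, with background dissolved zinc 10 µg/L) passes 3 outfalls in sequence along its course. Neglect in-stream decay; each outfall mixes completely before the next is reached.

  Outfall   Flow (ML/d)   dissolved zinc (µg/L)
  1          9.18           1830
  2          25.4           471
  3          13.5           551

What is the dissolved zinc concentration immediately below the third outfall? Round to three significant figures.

Outfall 1: combined Q = 164.2 ML/d; C = (155.0·10.00 + 9.180·1830)/164.2 = 111.8 µg/L.
Outfall 2: combined Q = 189.6 ML/d; C = (164.2·111.8 + 25.40·471.0)/189.6 = 159.9 µg/L.
Outfall 3: combined Q = 203.1 ML/d; C = (189.6·159.9 + 13.50·551.0)/203.1 = 185.9 µg/L.

186 µg/L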